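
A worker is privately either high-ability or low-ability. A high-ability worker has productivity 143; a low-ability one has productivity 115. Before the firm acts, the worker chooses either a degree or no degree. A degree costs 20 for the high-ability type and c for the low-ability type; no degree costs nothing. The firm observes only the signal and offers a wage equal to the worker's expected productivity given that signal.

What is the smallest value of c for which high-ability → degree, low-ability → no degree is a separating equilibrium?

28

Under separation: degree → high-ability (pays 143); no degree → low-ability (pays 115).
High-ability: 143 − 20 = 123 ≥ 115 − 0 = 115. Holds regardless of c. ✓
Low-ability: 115 − 0 ≥ 143 − c, so c ≥ 143 − 115 = 28.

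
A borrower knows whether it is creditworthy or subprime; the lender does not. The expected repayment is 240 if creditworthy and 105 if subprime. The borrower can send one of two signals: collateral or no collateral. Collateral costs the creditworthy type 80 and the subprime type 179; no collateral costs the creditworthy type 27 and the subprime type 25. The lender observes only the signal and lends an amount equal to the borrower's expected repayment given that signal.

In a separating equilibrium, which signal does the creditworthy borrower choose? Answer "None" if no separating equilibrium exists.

collateral

Try creditworthy → collateral, subprime → no collateral:
  Under separation the lender infers type exactly: collateral → creditworthy (pays 240), no collateral → subprime (pays 105).
  Creditworthy: collateral gives 240 − 80 = 160; no collateral gives 105 − 27 = 78. No deviation. ✓
  Subprime: no collateral gives 105 − 25 = 80; collateral gives 240 − 179 = 61. No deviation. ✓
Both hold — the creditworthy type sends collateral.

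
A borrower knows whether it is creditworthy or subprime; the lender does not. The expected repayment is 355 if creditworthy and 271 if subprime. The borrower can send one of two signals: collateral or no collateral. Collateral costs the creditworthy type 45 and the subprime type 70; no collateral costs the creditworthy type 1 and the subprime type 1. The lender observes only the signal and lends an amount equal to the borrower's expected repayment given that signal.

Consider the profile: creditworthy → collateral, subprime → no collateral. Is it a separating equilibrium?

No

Under separation the lender infers type exactly: collateral → creditworthy (pays 355), no collateral → subprime (pays 271).
Creditworthy: collateral gives 355 − 45 = 310; no collateral gives 271 − 1 = 270. No deviation. ✓
Subprime: no collateral gives 271 − 1 = 270; collateral gives 355 − 70 = 285. Would deviate. ✗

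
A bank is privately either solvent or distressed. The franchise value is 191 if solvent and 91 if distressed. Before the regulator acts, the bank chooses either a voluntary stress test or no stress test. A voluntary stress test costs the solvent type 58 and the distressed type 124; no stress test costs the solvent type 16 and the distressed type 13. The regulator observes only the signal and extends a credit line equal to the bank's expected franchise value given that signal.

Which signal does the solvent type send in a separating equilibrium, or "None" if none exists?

Try solvent → stress test, distressed → no stress test:
  If types separate, stress test earns payment 191 and no stress test earns 91.
  Solvent: stress test gives 191 − 58 = 133; no stress test gives 91 − 16 = 75. No deviation. ✓
  Distressed: no stress test gives 91 − 13 = 78; stress test gives 191 − 124 = 67. No deviation. ✓
Both hold — the solvent type sends stress test.

stress test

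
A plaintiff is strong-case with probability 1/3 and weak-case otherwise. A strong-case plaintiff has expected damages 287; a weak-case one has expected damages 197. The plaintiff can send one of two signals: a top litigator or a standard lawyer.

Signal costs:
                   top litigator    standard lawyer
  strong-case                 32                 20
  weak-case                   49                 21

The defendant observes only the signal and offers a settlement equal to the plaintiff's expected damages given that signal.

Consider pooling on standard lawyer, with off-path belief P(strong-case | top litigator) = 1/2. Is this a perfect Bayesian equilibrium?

At the pooled signal (standard lawyer) the defendant holds the prior 1/3 and pays 1/3·287 + 2/3·197 = 227. Off-path (top litigator) belief 1/2 gives 1/2·287 + 1/2·197 = 242.
Strong-case: standard lawyer gives 227 − 20 = 207; top litigator gives 242 − 32 = 210. Deviates. ✗
Weak-case: standard lawyer gives 227 − 21 = 206; top litigator gives 242 − 49 = 193. Stays. ✓

No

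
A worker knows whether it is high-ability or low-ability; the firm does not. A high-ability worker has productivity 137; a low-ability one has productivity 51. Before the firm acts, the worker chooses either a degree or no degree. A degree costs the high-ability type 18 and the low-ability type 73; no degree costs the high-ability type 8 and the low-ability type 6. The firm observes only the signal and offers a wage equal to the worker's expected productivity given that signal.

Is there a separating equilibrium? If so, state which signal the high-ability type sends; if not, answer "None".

Try high-ability → degree, low-ability → no degree:
  If types separate, degree earns payment 137 and no degree earns 51.
  High-ability: degree gives 137 − 18 = 119; no degree gives 51 − 8 = 43. No deviation. ✓
  Low-ability: no degree gives 51 − 6 = 45; degree gives 137 − 73 = 64. Would deviate. ✗
Try high-ability → no degree, low-ability → degree:
  If types separate, no degree earns payment 137 and degree earns 51.
  High-ability: no degree gives 137 − 8 = 129; degree gives 51 − 18 = 33. No deviation. ✓
  Low-ability: degree gives 51 − 73 = -22; no degree gives 137 − 6 = 131. Would deviate. ✗
Neither assignment is incentive-compatible.

None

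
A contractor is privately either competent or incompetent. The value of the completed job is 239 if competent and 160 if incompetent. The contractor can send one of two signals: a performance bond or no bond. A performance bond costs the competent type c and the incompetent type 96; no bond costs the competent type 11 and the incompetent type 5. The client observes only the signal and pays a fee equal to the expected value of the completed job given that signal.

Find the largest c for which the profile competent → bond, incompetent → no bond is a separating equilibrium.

Under separation: bond → competent (pays 239); no bond → incompetent (pays 160).
Incompetent: 160 − 5 = 155 ≥ 239 − 96 = 143. Holds regardless of c. ✓
Competent: 239 − c ≥ 160 − 11, so c ≤ 239 − 149 = 90.

90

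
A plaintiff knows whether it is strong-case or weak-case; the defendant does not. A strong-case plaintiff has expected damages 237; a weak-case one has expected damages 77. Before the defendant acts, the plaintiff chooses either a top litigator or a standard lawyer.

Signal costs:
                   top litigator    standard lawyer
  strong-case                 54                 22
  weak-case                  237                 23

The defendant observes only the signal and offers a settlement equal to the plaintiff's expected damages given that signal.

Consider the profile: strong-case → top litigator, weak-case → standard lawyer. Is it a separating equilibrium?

Yes

Under separation the defendant infers type exactly: top litigator → strong-case (pays 237), standard lawyer → weak-case (pays 77).
Strong-case: top litigator gives 237 − 54 = 183; standard lawyer gives 77 − 22 = 55. No deviation. ✓
Weak-case: standard lawyer gives 77 − 23 = 54; top litigator gives 237 − 237 = 0. No deviation. ✓
Both incentive constraints hold.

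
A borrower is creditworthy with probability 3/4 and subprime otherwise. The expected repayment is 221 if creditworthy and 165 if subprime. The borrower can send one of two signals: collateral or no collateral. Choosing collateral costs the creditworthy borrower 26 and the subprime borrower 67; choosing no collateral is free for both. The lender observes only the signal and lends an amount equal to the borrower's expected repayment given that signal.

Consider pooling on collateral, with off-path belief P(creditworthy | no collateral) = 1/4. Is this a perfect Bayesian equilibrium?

No

At the pooled signal (collateral) the lender holds the prior 3/4 and pays 3/4·221 + 1/4·165 = 207. Off-path (no collateral) belief 1/4 gives 1/4·221 + 3/4·165 = 179.
Creditworthy: collateral gives 207 − 26 = 181; no collateral gives 179 − 0 = 179. Stays. ✓
Subprime: collateral gives 207 − 67 = 140; no collateral gives 179 − 0 = 179. Deviates. ✗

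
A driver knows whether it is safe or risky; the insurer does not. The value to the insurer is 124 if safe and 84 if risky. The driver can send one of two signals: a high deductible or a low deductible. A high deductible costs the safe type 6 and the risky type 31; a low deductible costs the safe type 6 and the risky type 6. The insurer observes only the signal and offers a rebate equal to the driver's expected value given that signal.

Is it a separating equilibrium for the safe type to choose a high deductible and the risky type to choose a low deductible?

No

If types separate, high deductible earns payment 124 and low deductible earns 84.
Safe: high deductible gives 124 − 6 = 118; low deductible gives 84 − 6 = 78. No deviation. ✓
Risky: low deductible gives 84 − 6 = 78; high deductible gives 124 − 31 = 93. Would deviate. ✗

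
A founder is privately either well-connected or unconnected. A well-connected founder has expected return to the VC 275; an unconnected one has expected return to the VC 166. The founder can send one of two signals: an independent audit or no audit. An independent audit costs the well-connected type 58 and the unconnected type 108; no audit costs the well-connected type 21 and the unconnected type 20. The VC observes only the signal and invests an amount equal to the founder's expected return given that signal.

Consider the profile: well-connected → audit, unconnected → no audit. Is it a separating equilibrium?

If types separate, audit earns payment 275 and no audit earns 166.
Well-connected: audit gives 275 − 58 = 217; no audit gives 166 − 21 = 145. No deviation. ✓
Unconnected: no audit gives 166 − 20 = 146; audit gives 275 − 108 = 167. Would deviate. ✗

No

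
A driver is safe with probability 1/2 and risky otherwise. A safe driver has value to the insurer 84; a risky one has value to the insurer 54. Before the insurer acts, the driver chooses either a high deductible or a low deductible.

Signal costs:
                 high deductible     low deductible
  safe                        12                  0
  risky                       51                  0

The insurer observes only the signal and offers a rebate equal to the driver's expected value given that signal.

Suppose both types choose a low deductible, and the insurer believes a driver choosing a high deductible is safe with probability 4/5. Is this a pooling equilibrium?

Yes

On the equilibrium path (low deductible) the insurer holds the prior 1/2 and pays 1/2·84 + 1/2·54 = 69. Off-path (high deductible) belief 4/5 gives 4/5·84 + 1/5·54 = 78.
Safe: low deductible gives 69 − 0 = 69; high deductible gives 78 − 12 = 66. Stays. ✓
Risky: low deductible gives 69 − 0 = 69; high deductible gives 78 − 51 = 27. Stays. ✓
Beliefs are Bayes-consistent on-path and both types best-respond.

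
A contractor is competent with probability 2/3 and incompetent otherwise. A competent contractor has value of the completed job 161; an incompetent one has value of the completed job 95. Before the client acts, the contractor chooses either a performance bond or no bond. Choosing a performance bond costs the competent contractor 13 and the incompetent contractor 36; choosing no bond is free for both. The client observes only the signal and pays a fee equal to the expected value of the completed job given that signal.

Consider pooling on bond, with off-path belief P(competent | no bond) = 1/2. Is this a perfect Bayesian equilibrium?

At the pooled signal (bond) the client holds the prior 2/3 and pays 2/3·161 + 1/3·95 = 139. Off-path (no bond) belief 1/2 gives 1/2·161 + 1/2·95 = 128.
Competent: bond gives 139 − 13 = 126; no bond gives 128 − 0 = 128. Deviates. ✗
Incompetent: bond gives 139 − 36 = 103; no bond gives 128 − 0 = 128. Deviates. ✗

No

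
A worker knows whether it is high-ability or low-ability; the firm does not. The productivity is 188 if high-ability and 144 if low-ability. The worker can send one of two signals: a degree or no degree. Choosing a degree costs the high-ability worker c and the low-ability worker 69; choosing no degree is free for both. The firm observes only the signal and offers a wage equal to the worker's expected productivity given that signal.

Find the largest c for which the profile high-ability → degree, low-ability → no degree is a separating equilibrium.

Under separation: degree → high-ability (pays 188); no degree → low-ability (pays 144).
Low-ability: 144 − 0 = 144 ≥ 188 − 69 = 119. Holds regardless of c. ✓
High-ability: 188 − c ≥ 144 − 0, so c ≤ 188 − 144 = 44.

44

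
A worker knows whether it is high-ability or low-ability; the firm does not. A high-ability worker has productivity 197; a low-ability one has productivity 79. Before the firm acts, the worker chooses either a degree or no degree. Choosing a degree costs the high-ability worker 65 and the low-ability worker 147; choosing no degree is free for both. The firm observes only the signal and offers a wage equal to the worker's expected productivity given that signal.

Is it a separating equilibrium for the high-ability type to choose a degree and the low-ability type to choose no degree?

Yes

Under separation the firm infers type exactly: degree → high-ability (pays 197), no degree → low-ability (pays 79).
High-ability: degree gives 197 − 65 = 132; no degree gives 79 − 0 = 79. No deviation. ✓
Low-ability: no degree gives 79 − 0 = 79; degree gives 197 − 147 = 50. No deviation. ✓
Neither type gains from mimicking the other.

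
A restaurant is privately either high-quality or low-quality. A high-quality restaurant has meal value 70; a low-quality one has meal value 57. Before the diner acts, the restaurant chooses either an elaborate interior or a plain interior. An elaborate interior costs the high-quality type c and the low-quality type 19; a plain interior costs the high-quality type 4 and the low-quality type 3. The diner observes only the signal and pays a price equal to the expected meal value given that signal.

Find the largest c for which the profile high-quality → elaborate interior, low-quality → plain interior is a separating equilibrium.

17

Under separation: elaborate interior → high-quality (pays 70); plain interior → low-quality (pays 57).
Low-quality: 57 − 3 = 54 ≥ 70 − 19 = 51. Holds regardless of c. ✓
High-quality: 70 − c ≥ 57 − 4, so c ≤ 70 − 53 = 17.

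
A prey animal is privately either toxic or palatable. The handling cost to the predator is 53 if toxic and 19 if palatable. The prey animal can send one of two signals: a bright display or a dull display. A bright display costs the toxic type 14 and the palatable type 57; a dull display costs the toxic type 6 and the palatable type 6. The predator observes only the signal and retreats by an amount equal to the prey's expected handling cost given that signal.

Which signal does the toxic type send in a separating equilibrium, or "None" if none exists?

Try toxic → bright display, palatable → dull display:
  Under separation the predator infers type exactly: bright display → toxic (pays 53), dull display → palatable (pays 19).
  Toxic: bright display gives 53 − 14 = 39; dull display gives 19 − 6 = 13. No deviation. ✓
  Palatable: dull display gives 19 − 6 = 13; bright display gives 53 − 57 = -4. No deviation. ✓
Both hold — the toxic type sends bright display.

bright display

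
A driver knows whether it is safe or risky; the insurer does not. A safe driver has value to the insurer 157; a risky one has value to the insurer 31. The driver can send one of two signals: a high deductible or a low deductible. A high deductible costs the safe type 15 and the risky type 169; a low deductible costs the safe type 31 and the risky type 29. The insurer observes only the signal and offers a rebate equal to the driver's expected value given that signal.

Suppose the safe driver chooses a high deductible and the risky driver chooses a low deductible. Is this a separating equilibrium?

Yes

Under separation the insurer infers type exactly: high deductible → safe (pays 157), low deductible → risky (pays 31).
Safe: high deductible gives 157 − 15 = 142; low deductible gives 31 − 31 = 0. No deviation. ✓
Risky: low deductible gives 31 − 29 = 2; high deductible gives 157 − 169 = -12. No deviation. ✓
Both incentive constraints hold.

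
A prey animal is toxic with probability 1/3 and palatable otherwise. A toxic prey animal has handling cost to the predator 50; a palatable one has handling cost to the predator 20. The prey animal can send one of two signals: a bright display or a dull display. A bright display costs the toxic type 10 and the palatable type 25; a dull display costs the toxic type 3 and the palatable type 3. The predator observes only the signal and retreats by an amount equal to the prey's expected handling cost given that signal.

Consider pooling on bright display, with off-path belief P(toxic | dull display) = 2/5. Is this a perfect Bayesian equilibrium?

No

At the pooled signal (bright display) the predator holds the prior 1/3 and pays 1/3·50 + 2/3·20 = 30. Off-path (dull display) belief 2/5 gives 2/5·50 + 3/5·20 = 32.
Toxic: bright display gives 30 − 10 = 20; dull display gives 32 − 3 = 29. Deviates. ✗
Palatable: bright display gives 30 − 25 = 5; dull display gives 32 − 3 = 29. Deviates. ✗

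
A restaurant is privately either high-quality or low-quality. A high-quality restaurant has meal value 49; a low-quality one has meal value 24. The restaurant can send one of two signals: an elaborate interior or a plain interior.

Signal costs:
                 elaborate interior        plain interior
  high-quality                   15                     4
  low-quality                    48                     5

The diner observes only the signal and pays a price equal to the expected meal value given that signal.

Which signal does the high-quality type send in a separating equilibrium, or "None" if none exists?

Try high-quality → elaborate interior, low-quality → plain interior:
  If types separate, elaborate interior earns payment 49 and plain interior earns 24.
  High-quality: elaborate interior gives 49 − 15 = 34; plain interior gives 24 − 4 = 20. No deviation. ✓
  Low-quality: plain interior gives 24 − 5 = 19; elaborate interior gives 49 − 48 = 1. No deviation. ✓
Both hold — the high-quality type sends elaborate interior.

elaborate interior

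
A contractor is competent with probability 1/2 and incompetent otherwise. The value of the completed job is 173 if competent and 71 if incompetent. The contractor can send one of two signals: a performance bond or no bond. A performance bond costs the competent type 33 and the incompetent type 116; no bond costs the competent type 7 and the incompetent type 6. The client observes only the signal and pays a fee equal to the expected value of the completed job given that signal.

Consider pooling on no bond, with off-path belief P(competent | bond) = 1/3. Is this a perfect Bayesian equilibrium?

On the equilibrium path (no bond) the client holds the prior 1/2 and pays 1/2·173 + 1/2·71 = 122. Off-path (bond) belief 1/3 gives 1/3·173 + 2/3·71 = 105.
Competent: no bond gives 122 − 7 = 115; bond gives 105 − 33 = 72. Stays. ✓
Incompetent: no bond gives 122 − 6 = 116; bond gives 105 − 116 = -11. Stays. ✓
Beliefs are Bayes-consistent on-path and both types best-respond.

Yes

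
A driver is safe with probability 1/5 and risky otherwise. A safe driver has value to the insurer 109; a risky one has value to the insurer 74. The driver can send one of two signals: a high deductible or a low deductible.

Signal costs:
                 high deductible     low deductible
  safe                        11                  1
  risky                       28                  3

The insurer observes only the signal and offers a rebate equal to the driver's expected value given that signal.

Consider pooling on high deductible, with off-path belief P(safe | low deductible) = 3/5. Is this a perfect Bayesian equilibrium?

On the equilibrium path (high deductible) the insurer holds the prior 1/5 and pays 1/5·109 + 4/5·74 = 81. Off-path (low deductible) belief 3/5 gives 3/5·109 + 2/5·74 = 95.
Safe: high deductible gives 81 − 11 = 70; low deductible gives 95 − 1 = 94. Deviates. ✗
Risky: high deductible gives 81 − 28 = 53; low deductible gives 95 − 3 = 92. Deviates. ✗

No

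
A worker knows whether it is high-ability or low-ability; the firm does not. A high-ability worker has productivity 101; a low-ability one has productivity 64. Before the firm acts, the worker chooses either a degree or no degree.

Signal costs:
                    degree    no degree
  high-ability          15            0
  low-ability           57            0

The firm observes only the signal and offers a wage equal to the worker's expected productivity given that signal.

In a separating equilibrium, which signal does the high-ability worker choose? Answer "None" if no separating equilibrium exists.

Try high-ability → degree, low-ability → no degree:
  Under separation the firm infers type exactly: degree → high-ability (pays 101), no degree → low-ability (pays 64).
  High-ability: degree gives 101 − 15 = 86; no degree gives 64 − 0 = 64. No deviation. ✓
  Low-ability: no degree gives 64 − 0 = 64; degree gives 101 − 57 = 44. No deviation. ✓
Both hold — the high-ability type sends degree.

degree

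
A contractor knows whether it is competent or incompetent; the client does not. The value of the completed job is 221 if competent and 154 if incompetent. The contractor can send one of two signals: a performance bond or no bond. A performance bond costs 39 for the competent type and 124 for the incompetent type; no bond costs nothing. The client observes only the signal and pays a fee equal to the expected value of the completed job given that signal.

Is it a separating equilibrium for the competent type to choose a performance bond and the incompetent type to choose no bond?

Yes

If types separate, bond earns payment 221 and no bond earns 154.
Competent: bond gives 221 − 39 = 182; no bond gives 154 − 0 = 154. No deviation. ✓
Incompetent: no bond gives 154 − 0 = 154; bond gives 221 − 124 = 97. No deviation. ✓
Neither type gains from mimicking the other.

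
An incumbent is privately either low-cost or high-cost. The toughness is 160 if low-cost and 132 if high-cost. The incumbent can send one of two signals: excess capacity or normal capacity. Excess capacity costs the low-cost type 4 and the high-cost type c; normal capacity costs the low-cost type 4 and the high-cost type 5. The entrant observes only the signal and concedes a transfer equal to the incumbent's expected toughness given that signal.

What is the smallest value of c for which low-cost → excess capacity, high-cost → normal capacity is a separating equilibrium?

Under separation: excess capacity → low-cost (pays 160); normal capacity → high-cost (pays 132).
Low-cost: 160 − 4 = 156 ≥ 132 − 4 = 128. Holds regardless of c. ✓
High-cost: 132 − 5 ≥ 160 − c, so c ≥ 160 − 127 = 33.

33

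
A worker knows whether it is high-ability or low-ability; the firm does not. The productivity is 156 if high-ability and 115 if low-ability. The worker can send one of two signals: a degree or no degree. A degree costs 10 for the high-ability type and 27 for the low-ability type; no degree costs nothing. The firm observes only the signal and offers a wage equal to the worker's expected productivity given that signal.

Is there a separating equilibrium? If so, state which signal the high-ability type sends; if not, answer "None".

Try high-ability → degree, low-ability → no degree:
  If types separate, degree earns payment 156 and no degree earns 115.
  High-ability: degree gives 156 − 10 = 146; no degree gives 115 − 0 = 115. No deviation. ✓
  Low-ability: no degree gives 115 − 0 = 115; degree gives 156 − 27 = 129. Would deviate. ✗
Try high-ability → no degree, low-ability → degree:
  If types separate, no degree earns payment 156 and degree earns 115.
  High-ability: no degree gives 156 − 0 = 156; degree gives 115 − 10 = 105. No deviation. ✓
  Low-ability: degree gives 115 − 27 = 88; no degree gives 156 − 0 = 156. Would deviate. ✗
Neither assignment is incentive-compatible.

None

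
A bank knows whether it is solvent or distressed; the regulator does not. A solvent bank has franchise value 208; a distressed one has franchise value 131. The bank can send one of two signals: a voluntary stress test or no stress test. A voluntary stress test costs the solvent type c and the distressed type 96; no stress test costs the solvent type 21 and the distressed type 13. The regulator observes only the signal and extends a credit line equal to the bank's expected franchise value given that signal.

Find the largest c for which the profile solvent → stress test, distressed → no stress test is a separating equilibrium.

Under separation: stress test → solvent (pays 208); no stress test → distressed (pays 131).
Distressed: 131 − 13 = 118 ≥ 208 − 96 = 112. Holds regardless of c. ✓
Solvent: 208 − c ≥ 131 − 21, so c ≤ 208 − 110 = 98.

98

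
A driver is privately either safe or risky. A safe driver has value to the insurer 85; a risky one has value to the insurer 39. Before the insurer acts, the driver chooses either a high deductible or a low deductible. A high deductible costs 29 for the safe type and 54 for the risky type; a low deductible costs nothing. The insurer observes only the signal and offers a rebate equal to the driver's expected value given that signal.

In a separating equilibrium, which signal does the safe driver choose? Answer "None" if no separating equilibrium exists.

high deductible

Try safe → high deductible, risky → low deductible:
  Under separation the insurer infers type exactly: high deductible → safe (pays 85), low deductible → risky (pays 39).
  Safe: high deductible gives 85 − 29 = 56; low deductible gives 39 − 0 = 39. No deviation. ✓
  Risky: low deductible gives 39 − 0 = 39; high deductible gives 85 − 54 = 31. No deviation. ✓
Both hold — the safe type sends high deductible.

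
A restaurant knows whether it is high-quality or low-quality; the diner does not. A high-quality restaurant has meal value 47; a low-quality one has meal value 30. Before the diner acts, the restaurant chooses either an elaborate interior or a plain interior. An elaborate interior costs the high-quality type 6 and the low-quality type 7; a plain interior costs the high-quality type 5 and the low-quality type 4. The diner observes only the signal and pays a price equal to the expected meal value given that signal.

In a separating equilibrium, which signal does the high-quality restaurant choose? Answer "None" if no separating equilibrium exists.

Try high-quality → elaborate interior, low-quality → plain interior:
  If types separate, elaborate interior earns payment 47 and plain interior earns 30.
  High-quality: elaborate interior gives 47 − 6 = 41; plain interior gives 30 − 5 = 25. No deviation. ✓
  Low-quality: plain interior gives 30 − 4 = 26; elaborate interior gives 47 − 7 = 40. Would deviate. ✗
Try high-quality → plain interior, low-quality → elaborate interior:
  If types separate, plain interior earns payment 47 and elaborate interior earns 30.
  High-quality: plain interior gives 47 − 5 = 42; elaborate interior gives 30 − 6 = 24. No deviation. ✓
  Low-quality: elaborate interior gives 30 − 7 = 23; plain interior gives 47 − 4 = 43. Would deviate. ✗
Neither assignment is incentive-compatible.

None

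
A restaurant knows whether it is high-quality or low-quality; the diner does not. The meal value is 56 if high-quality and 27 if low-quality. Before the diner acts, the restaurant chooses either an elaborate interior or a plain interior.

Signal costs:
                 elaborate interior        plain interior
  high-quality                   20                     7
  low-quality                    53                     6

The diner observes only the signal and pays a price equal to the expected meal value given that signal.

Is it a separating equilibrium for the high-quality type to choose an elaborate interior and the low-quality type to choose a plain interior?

Under separation the diner infers type exactly: elaborate interior → high-quality (pays 56), plain interior → low-quality (pays 27).
High-quality: elaborate interior gives 56 − 20 = 36; plain interior gives 27 − 7 = 20. No deviation. ✓
Low-quality: plain interior gives 27 − 6 = 21; elaborate interior gives 56 − 53 = 3. No deviation. ✓
Both incentive constraints hold.

Yes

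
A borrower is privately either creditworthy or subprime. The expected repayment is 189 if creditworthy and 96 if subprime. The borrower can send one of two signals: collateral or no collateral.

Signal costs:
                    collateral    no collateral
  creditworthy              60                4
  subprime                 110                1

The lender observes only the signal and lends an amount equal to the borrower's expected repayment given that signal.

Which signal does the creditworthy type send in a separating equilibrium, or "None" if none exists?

Try creditworthy → collateral, subprime → no collateral:
  If types separate, collateral earns payment 189 and no collateral earns 96.
  Creditworthy: collateral gives 189 − 60 = 129; no collateral gives 96 − 4 = 92. No deviation. ✓
  Subprime: no collateral gives 96 − 1 = 95; collateral gives 189 − 110 = 79. No deviation. ✓
Both hold — the creditworthy type sends collateral.

collateral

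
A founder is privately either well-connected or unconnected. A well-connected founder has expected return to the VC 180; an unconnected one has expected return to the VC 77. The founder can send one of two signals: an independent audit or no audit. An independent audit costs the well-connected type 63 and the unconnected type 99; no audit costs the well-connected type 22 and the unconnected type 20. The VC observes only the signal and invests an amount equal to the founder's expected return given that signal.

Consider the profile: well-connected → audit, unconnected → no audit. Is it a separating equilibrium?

No

If types separate, audit earns payment 180 and no audit earns 77.
Well-connected: audit gives 180 − 63 = 117; no audit gives 77 − 22 = 55. No deviation. ✓
Unconnected: no audit gives 77 − 20 = 57; audit gives 180 − 99 = 81. Would deviate. ✗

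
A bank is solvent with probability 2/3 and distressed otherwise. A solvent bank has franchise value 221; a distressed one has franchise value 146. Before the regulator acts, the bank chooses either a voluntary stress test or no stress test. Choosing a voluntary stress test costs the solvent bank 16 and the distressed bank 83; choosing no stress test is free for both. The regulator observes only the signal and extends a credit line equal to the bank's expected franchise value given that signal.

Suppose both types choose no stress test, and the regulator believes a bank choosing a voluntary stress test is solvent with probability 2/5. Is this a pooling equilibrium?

Yes

At the pooled signal (no stress test) the regulator holds the prior 2/3 and pays 2/3·221 + 1/3·146 = 196. Off-path (stress test) belief 2/5 gives 2/5·221 + 3/5·146 = 176.
Solvent: no stress test gives 196 − 0 = 196; stress test gives 176 − 16 = 160. Stays. ✓
Distressed: no stress test gives 196 − 0 = 196; stress test gives 176 − 83 = 93. Stays. ✓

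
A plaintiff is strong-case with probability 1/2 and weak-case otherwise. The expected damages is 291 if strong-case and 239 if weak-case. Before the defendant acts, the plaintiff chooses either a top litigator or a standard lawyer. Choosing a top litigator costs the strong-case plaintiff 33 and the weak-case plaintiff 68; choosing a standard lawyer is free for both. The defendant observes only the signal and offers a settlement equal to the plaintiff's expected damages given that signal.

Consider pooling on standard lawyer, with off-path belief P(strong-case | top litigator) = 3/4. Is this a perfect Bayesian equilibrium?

Yes

At the pooled signal (standard lawyer) the defendant holds the prior 1/2 and pays 1/2·291 + 1/2·239 = 265. Off-path (top litigator) belief 3/4 gives 3/4·291 + 1/4·239 = 278.
Strong-case: standard lawyer gives 265 − 0 = 265; top litigator gives 278 − 33 = 245. Stays. ✓
Weak-case: standard lawyer gives 265 − 0 = 265; top litigator gives 278 − 68 = 210. Stays. ✓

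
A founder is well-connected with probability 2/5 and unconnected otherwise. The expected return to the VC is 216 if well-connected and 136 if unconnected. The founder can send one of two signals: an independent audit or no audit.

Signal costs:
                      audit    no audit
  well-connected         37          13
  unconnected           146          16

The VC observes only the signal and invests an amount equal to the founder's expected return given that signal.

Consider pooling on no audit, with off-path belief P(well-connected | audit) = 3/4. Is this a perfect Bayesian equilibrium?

At the pooled signal (no audit) the VC holds the prior 2/5 and pays 2/5·216 + 3/5·136 = 168. Off-path (audit) belief 3/4 gives 3/4·216 + 1/4·136 = 196.
Well-connected: no audit gives 168 − 13 = 155; audit gives 196 − 37 = 159. Deviates. ✗
Unconnected: no audit gives 168 − 16 = 152; audit gives 196 − 146 = 50. Stays. ✓

No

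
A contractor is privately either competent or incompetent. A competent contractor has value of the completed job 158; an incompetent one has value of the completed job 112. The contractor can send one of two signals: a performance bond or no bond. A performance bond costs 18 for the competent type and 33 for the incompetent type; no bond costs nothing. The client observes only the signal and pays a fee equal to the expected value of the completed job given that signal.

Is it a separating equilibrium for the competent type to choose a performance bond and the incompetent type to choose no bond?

No

Under separation the client infers type exactly: bond → competent (pays 158), no bond → incompetent (pays 112).
Competent: bond gives 158 − 18 = 140; no bond gives 112 − 0 = 112. No deviation. ✓
Incompetent: no bond gives 112 − 0 = 112; bond gives 158 − 33 = 125. Would deviate. ✗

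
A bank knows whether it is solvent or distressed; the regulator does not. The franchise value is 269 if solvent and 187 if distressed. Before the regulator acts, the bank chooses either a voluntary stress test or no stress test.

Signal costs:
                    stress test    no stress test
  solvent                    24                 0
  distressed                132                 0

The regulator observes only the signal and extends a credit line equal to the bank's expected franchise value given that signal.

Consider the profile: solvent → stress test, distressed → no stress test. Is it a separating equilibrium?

Under separation the regulator infers type exactly: stress test → solvent (pays 269), no stress test → distressed (pays 187).
Solvent: stress test gives 269 − 24 = 245; no stress test gives 187 − 0 = 187. No deviation. ✓
Distressed: no stress test gives 187 − 0 = 187; stress test gives 269 − 132 = 137. No deviation. ✓
Neither type gains from mimicking the other.

Yes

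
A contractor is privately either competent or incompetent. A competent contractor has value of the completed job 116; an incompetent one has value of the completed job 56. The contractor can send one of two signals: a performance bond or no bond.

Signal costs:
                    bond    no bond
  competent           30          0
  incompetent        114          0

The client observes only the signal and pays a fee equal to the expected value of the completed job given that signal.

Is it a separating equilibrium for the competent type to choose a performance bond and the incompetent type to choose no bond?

Under separation the client infers type exactly: bond → competent (pays 116), no bond → incompetent (pays 56).
Competent: bond gives 116 − 30 = 86; no bond gives 56 − 0 = 56. No deviation. ✓
Incompetent: no bond gives 56 − 0 = 56; bond gives 116 − 114 = 2. No deviation. ✓
Neither type gains from mimicking the other.

Yes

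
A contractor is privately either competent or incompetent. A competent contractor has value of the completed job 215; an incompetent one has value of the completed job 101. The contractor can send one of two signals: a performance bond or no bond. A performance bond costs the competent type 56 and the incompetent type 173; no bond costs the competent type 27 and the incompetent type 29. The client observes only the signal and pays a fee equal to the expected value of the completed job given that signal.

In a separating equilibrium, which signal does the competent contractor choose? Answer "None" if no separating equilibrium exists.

bond

Try competent → bond, incompetent → no bond:
  Under separation the client infers type exactly: bond → competent (pays 215), no bond → incompetent (pays 101).
  Competent: bond gives 215 − 56 = 159; no bond gives 101 − 27 = 74. No deviation. ✓
  Incompetent: no bond gives 101 − 29 = 72; bond gives 215 − 173 = 42. No deviation. ✓
Both hold — the competent type sends bond.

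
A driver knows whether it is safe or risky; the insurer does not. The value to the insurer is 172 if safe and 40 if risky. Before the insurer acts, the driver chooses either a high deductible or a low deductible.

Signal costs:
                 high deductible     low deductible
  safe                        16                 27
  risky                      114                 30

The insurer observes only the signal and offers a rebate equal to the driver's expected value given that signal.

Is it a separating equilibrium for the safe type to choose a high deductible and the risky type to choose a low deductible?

If types separate, high deductible earns payment 172 and low deductible earns 40.
Safe: high deductible gives 172 − 16 = 156; low deductible gives 40 − 27 = 13. No deviation. ✓
Risky: low deductible gives 40 − 30 = 10; high deductible gives 172 − 114 = 58. Would deviate. ✗

No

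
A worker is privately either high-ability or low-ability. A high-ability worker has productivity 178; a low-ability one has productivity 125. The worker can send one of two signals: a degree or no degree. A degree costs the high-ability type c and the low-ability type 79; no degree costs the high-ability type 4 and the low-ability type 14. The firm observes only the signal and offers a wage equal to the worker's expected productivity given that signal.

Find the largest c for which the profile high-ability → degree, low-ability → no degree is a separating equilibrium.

57

Under separation: degree → high-ability (pays 178); no degree → low-ability (pays 125).
Low-ability: 125 − 14 = 111 ≥ 178 − 79 = 99. Holds regardless of c. ✓
High-ability: 178 − c ≥ 125 − 4, so c ≤ 178 − 121 = 57.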